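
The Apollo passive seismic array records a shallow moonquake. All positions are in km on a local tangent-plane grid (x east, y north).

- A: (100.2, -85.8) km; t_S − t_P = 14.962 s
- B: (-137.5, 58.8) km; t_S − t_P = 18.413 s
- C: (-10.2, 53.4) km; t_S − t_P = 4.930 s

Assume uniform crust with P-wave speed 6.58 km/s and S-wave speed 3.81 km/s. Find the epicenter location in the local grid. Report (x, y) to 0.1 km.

26.2 km east, 27.6 km north

Distance from S−P lag: d = Δt · v_P v_S / (v_P − v_S) = Δt · (6.58·3.81)/(6.58−3.81) ≈ 9.0505·Δt.
So d_A = 135.41, d_B = 166.65, d_C = 44.62 km.
Circle about each station: (x − 100.2)² + (y + 85.8)² = 135.41²; (x + 137.5)² + (y − 58.8)² = 166.65²; (x + 10.2)² + (y − 53.4)² = 44.62².
Subtracting the A equation from the B and C equations removes the quadratic terms:
-475.4 x + 289.2 y = -4474.34
-220.8 x + 278.4 y = 1898.84
Solving the 2×2 system: x ≈ 26.2, y ≈ 27.6 km.
Check against A (with the unrounded x, y): √((x − 100.2)²+(y + 85.8)²) = 135.41 ≈ 135.41 km. ✓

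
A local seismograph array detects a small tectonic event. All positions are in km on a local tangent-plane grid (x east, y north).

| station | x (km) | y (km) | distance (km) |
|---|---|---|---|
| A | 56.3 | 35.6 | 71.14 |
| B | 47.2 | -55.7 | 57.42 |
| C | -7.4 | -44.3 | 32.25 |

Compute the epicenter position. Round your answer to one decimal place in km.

6.5 km east, -15.2 km north

Circle about each station: (x − 56.3)² + (y − 35.6)² = 71.14²; (x − 47.2)² + (y + 55.7)² = 57.42²; (x + 7.4)² + (y + 44.3)² = 32.25².
Subtracting the A equation from the B and C equations removes the quadratic terms:
-18.2 x − 182.6 y = 2657.12
-127.4 x − 159.8 y = 1601.04
Solving the 2×2 system: x ≈ 6.5, y ≈ -15.2 km.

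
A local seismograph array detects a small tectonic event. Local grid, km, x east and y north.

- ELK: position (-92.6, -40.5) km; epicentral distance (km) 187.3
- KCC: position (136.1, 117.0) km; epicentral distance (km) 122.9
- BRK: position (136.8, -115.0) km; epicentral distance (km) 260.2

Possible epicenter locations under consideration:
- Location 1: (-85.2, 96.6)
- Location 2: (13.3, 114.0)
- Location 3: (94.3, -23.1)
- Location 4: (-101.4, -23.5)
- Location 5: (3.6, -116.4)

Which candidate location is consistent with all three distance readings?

For each candidate, compare |candidate − station| to the reported distance:
Location 1: residuals ELK 50.0, KCC 99.3, BRK 46.5 → max 99.3 km
Location 2: residuals ELK 0.0, KCC 0.1, BRK 0.0 → max 0.1 km
Location 3: residuals ELK 0.4, KCC 23.3, BRK 158.9 → max 158.9 km
Location 4: residuals ELK 168.2, KCC 153.0, BRK 5.0 → max 168.2 km
Location 5: residuals ELK 64.8, KCC 145.5, BRK 127.0 → max 145.5 km
Only Location 2 has all residuals ≈ 0.

Location 2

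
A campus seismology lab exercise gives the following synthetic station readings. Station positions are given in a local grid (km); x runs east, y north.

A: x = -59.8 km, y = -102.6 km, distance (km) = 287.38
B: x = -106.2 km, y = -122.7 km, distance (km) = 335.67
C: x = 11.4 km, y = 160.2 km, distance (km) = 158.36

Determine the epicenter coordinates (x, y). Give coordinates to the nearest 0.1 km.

Circle about each station: (x + 59.8)² + (y + 102.6)² = 287.38²; (x + 106.2)² + (y + 122.7)² = 335.67²; (x − 11.4)² + (y − 160.2)² = 158.36².
Subtracting the A equation from the B and C equations removes the quadratic terms:
-92.8 x − 40.2 y = -17856.15
142.4 x + 525.6 y = 69200.57
Solving the 2×2 system: x ≈ 153.4, y ≈ 90.1 km.

x ≈ 153.4 km, y ≈ 90.1 km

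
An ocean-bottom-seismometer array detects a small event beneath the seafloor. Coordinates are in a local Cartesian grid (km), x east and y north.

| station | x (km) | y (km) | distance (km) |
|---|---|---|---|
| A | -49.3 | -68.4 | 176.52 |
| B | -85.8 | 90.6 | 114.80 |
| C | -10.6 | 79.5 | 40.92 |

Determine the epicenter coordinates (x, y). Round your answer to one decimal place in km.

Circle about each station: (x + 49.3)² + (y + 68.4)² = 176.52²; (x + 85.8)² + (y − 90.6)² = 114.80²; (x + 10.6)² + (y − 79.5)² = 40.92².
Subtracting pairs of circle equations eliminates x²+y² and gives linear equations (the radical axes):
-73.0 x + 318.0 y = 26441.22
77.4 x + 295.8 y = 28808.42
Solving the 2×2 system: x ≈ 29.0, y ≈ 89.8 km.

29.0 km east, 89.8 km north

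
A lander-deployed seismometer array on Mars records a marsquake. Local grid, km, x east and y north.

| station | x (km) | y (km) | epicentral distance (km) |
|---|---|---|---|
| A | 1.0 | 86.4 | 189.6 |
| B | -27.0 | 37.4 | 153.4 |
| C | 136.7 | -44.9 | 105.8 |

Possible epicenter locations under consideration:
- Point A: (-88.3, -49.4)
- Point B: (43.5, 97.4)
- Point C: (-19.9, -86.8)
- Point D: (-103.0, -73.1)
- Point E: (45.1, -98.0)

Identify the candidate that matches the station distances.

Point E

For each candidate, compare |candidate − station| to the reported distance:
Point A: residuals A 27.1, B 47.1, C 119.2 → max 119.2 km
Point B: residuals A 145.7, B 60.8, C 64.3 → max 145.7 km
Point C: residuals A 15.1, B 29.0, C 56.3 → max 56.3 km
Point D: residuals A 0.8, B 19.3, C 135.6 → max 135.6 km
Point E: residuals A 0.0, B 0.0, C 0.1 → max 0.1 km
Only Point E has all residuals ≈ 0.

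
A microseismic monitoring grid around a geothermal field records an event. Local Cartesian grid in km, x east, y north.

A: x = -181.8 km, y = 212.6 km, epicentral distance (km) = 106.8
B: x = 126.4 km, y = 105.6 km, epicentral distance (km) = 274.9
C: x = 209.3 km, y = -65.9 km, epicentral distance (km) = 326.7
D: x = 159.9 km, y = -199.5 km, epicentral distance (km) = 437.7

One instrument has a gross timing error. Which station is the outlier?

Solve using three stations at a time. Using A, B, D (subtract circle equations pairwise → linear system) gives (x, y) ≈ (-148.4, 111.2).
Distances from that point to each station vs reported:
  A: calculated 106.8 vs reported 106.8 → residual 0.0 km
  B: calculated 274.9 vs reported 274.9 → residual 0.0 km
  C: calculated 399.2 vs reported 326.7 → residual 72.5 km
  D: calculated 437.7 vs reported 437.7 → residual 0.0 km
A, B, D are mutually consistent (residuals ≈ 0); C is off by 72.5 km.

C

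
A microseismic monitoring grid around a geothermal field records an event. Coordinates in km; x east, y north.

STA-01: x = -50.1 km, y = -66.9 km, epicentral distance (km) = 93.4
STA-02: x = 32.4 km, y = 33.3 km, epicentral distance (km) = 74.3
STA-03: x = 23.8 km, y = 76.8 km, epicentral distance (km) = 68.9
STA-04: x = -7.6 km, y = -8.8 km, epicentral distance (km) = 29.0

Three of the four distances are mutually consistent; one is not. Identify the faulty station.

Solve using three stations at a time. Using STA-01, STA-03, STA-04 (subtract circle equations pairwise → linear system) gives (x, y) ≈ (-14.5, 19.5).
Distances from that point to each station vs reported:
  STA-01: calculated 93.4 vs reported 93.4 → residual 0.0 km
  STA-02: calculated 48.9 vs reported 74.3 → residual 25.4 km
  STA-03: calculated 68.9 vs reported 68.9 → residual 0.0 km
  STA-04: calculated 29.1 vs reported 29.0 → residual 0.1 km
STA-01, STA-03, STA-04 are mutually consistent (residuals ≈ 0); STA-02 is off by 25.4 km.

STA-02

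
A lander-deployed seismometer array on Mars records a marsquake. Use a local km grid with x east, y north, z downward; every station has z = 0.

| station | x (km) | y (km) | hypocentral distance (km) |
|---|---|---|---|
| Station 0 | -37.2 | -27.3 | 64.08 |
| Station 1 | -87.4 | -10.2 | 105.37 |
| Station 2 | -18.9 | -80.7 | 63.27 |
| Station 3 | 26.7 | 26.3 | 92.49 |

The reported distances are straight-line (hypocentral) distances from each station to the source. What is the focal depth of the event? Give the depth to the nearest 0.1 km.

Each station gives a sphere (x−x_i)² + (y−y_i)² + z² = d_i² (stations at z=0).
Subtracting the Station 0 sphere from Station 1 and Station 2: z² cancels, leaving linear equations in x and y:
-100.4 x + 34.2 y = -1382.92
36.6 x − 106.8 y = 4843.72
Solving: x ≈ -1.896, y ≈ -46.003 km (keep extra digits for the depth step; rounded: -1.9, -46.0).
Then from the Station 0 sphere: z² = 64.08² − (x + 37.2)² − (y + 27.3)² with x = -1.896, y = -46.003, so z ≈ 50.101 ≈ 50.1 km.

50.1 km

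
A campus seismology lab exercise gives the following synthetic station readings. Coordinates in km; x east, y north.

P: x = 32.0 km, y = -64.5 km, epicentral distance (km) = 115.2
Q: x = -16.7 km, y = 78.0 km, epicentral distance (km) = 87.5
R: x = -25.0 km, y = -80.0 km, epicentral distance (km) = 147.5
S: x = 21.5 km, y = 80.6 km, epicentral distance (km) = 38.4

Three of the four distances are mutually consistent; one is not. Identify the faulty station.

Solve using three stations at a time. Using P, R, S (subtract circle equations pairwise → linear system) gives (x, y) ≈ (44.7, 50.0).
Distances from that point to each station vs reported:
  P: calculated 115.2 vs reported 115.2 → residual 0.0 km
  Q: calculated 67.5 vs reported 87.5 → residual 20.0 km
  R: calculated 147.5 vs reported 147.5 → residual 0.0 km
  S: calculated 38.4 vs reported 38.4 → residual 0.0 km
P, R, S are mutually consistent (residuals ≈ 0); Q is off by 20.0 km.

Q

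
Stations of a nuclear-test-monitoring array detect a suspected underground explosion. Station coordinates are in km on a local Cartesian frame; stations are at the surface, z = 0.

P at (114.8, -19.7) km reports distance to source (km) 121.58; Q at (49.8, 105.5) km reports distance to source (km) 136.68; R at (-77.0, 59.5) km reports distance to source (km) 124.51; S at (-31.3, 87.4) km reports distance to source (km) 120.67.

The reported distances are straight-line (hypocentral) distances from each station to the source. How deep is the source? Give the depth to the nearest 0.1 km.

Each station gives a sphere (x−x_i)² + (y−y_i)² + z² = d_i² (stations at z=0).
Subtracting the P sphere from Q and R: z² cancels, leaving linear equations in x and y:
-130.0 x + 250.4 y = -3856.57
-383.6 x + 158.4 y = -4818.92
Solving: x ≈ 7.895, y ≈ -11.303 km (keep extra digits for the depth step; rounded: 7.9, -11.3).
Then from the P sphere: z² = 121.58² − (x − 114.8)² − (y + 19.7)² with x = 7.895, y = -11.303, so z ≈ 57.293 ≈ 57.3 km.
Check against S (with the unrounded solution): distance 120.67 ≈ 120.67 km. ✓

57.3 km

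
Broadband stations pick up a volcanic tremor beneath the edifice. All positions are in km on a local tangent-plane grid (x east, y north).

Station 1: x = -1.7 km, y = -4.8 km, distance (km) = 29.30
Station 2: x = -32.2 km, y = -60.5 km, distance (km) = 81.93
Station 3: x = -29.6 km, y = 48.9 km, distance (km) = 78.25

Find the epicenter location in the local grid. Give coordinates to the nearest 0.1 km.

x ≈ 27.6 km, y ≈ -4.5 km

Circle about each station: (x + 1.7)² + (y + 4.8)² = 29.30²; (x + 32.2)² + (y + 60.5)² = 81.93²; (x + 29.6)² + (y − 48.9)² = 78.25².
Subtracting the Station 1 equation from the Station 2 and Station 3 equations removes the quadratic terms:
-61.0 x − 111.4 y = -1182.87
-55.8 x + 107.4 y = -2023.13
Solving the 2×2 system: x ≈ 27.6, y ≈ -4.5 km.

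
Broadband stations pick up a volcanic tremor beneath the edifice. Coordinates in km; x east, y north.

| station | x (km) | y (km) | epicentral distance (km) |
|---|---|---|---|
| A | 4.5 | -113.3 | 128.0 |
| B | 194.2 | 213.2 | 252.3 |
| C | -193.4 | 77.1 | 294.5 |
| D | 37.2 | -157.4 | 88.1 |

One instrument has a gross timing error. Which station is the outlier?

Solve using three stations at a time. Using A, B, C (subtract circle equations pairwise → linear system) gives (x, y) ≈ (86.4, -14.9).
Distances from that point to each station vs reported:
  A: calculated 128.0 vs reported 128.0 → residual 0.0 km
  B: calculated 252.3 vs reported 252.3 → residual 0.0 km
  C: calculated 294.5 vs reported 294.5 → residual 0.0 km
  D: calculated 150.7 vs reported 88.1 → residual 62.6 km
A, B, C are mutually consistent (residuals ≈ 0); D is off by 62.6 km.

D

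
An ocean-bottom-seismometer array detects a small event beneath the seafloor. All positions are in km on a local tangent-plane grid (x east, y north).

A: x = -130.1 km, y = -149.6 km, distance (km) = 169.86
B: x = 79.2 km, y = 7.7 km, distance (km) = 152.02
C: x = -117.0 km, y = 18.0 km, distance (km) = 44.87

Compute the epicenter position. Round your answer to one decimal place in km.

-72.8 km east, 10.3 km north

Circle about each station: (x + 130.1)² + (y + 149.6)² = 169.86²; (x − 79.2)² + (y − 7.7)² = 152.02²; (x + 117.0)² + (y − 18.0)² = 44.87².
Subtracting the A equation from the B and C equations removes the quadratic terms:
418.6 x + 314.6 y = -27231.90
26.2 x + 335.2 y = 1545.93
Solving the 2×2 system: x ≈ -72.8, y ≈ 10.3 km.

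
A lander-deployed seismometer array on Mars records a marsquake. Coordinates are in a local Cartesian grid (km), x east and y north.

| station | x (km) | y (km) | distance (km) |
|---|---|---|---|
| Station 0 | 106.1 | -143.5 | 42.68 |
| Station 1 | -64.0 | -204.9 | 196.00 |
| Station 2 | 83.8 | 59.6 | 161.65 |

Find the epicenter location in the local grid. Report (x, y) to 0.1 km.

x ≈ 102.2 km, y ≈ -101.0 km

Circle about each station: (x − 106.1)² + (y + 143.5)² = 42.68²; (x + 64.0)² + (y + 204.9)² = 196.00²; (x − 83.8)² + (y − 59.6)² = 161.65².
Subtracting the Station 0 equation from the Station 1 and Station 2 equations removes the quadratic terms:
-340.2 x − 122.8 y = -22363.87
-44.6 x + 406.2 y = -45584.00
Solving the 2×2 system: x ≈ 102.2, y ≈ -101.0 km.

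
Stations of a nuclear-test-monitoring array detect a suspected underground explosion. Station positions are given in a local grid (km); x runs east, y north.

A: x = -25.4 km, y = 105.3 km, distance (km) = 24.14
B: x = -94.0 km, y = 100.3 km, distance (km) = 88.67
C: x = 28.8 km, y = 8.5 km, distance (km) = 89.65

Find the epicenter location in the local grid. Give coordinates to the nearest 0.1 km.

Circle about each station: (x + 25.4)² + (y − 105.3)² = 24.14²; (x + 94.0)² + (y − 100.3)² = 88.67²; (x − 28.8)² + (y − 8.5)² = 89.65².
Subtracting the A equation from the B and C equations removes the quadratic terms:
-137.2 x − 10.0 y = -116.79
108.4 x − 193.6 y = -18285.94
Solving the 2×2 system: x ≈ -5.8, y ≈ 91.2 km.

x ≈ -5.8 km, y ≈ 91.2 km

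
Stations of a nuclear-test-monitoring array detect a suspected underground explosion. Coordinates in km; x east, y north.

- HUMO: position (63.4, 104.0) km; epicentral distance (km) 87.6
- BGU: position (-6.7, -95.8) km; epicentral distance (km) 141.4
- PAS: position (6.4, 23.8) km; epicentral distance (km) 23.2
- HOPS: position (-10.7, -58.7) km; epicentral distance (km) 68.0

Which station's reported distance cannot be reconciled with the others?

Solve using three stations at a time. Using HUMO, BGU, PAS (subtract circle equations pairwise → linear system) gives (x, y) ≈ (-1.8, 45.5).
Distances from that point to each station vs reported:
  HUMO: calculated 87.6 vs reported 87.6 → residual 0.0 km
  BGU: calculated 141.4 vs reported 141.4 → residual 0.0 km
  PAS: calculated 23.2 vs reported 23.2 → residual 0.0 km
  HOPS: calculated 104.6 vs reported 68.0 → residual 36.6 km
HUMO, BGU, PAS are mutually consistent (residuals ≈ 0); HOPS is off by 36.6 km.

HOPS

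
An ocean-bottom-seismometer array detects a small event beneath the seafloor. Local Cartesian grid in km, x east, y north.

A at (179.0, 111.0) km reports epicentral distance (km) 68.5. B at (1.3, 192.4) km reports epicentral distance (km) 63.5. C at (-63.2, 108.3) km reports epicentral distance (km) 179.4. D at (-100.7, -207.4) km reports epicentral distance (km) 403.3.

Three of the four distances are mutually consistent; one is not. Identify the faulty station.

Solve using three stations at a time. Using A, C, D (subtract circle equations pairwise → linear system) gives (x, y) ≈ (114.4, 133.8).
Distances from that point to each station vs reported:
  A: calculated 68.5 vs reported 68.5 → residual 0.0 km
  B: calculated 127.4 vs reported 63.5 → residual 63.9 km
  C: calculated 179.4 vs reported 179.4 → residual 0.0 km
  D: calculated 403.3 vs reported 403.3 → residual 0.0 km
A, C, D are mutually consistent (residuals ≈ 0); B is off by 63.9 km.

B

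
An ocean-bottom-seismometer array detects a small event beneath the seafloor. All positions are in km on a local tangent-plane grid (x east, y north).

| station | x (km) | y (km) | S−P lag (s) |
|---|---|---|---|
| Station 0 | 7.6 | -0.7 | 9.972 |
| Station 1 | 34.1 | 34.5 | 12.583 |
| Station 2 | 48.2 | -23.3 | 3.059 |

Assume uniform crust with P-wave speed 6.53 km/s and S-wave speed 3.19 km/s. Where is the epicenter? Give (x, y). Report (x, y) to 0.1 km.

Distance from S−P lag: d = Δt · v_P v_S / (v_P − v_S) = Δt · (6.53·3.19)/(6.53−3.19) ≈ 6.2367·Δt.
So d_Station 0 = 62.19, d_Station 1 = 78.48, d_Station 2 = 19.08 km.
Circle about each station: (x − 7.6)² + (y + 0.7)² = 62.19²; (x − 34.1)² + (y − 34.5)² = 78.48²; (x − 48.2)² + (y + 23.3)² = 19.08².
Subtracting pairs of circle equations eliminates x²+y² and gives linear equations (the radical axes):
53.0 x + 70.4 y = 3.30
81.2 x − 45.2 y = 6311.43
Solving the 2×2 system: x ≈ 54.8, y ≈ -41.2 km.

54.8 km east, -41.2 km north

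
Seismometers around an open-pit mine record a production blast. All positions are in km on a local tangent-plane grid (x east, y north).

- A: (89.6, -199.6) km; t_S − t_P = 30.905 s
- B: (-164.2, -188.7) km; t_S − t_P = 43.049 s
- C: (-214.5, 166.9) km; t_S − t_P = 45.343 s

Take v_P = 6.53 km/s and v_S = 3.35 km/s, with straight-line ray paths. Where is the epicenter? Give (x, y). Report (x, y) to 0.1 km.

x ≈ 55.2 km, y ≈ 10.2 km

Distance from S−P lag: d = Δt · v_P v_S / (v_P − v_S) = Δt · (6.53·3.35)/(6.53−3.35) ≈ 6.8791·Δt.
So d_A = 212.60, d_B = 296.14, d_C = 311.92 km.
Circle about each station: (x − 89.6)² + (y + 199.6)² = 212.60²; (x + 164.2)² + (y + 188.7)² = 296.14²; (x + 214.5)² + (y − 166.9)² = 311.92².
Subtracting the A equation from the B and C equations removes the quadratic terms:
-507.6 x + 21.8 y = -27799.13
-608.2 x + 733.0 y = -26097.79
Solving the 2×2 system: x ≈ 55.2, y ≈ 10.2 km.
Check against A (with the unrounded x, y): √((x − 89.6)²+(y + 199.6)²) = 212.60 ≈ 212.60 km. ✓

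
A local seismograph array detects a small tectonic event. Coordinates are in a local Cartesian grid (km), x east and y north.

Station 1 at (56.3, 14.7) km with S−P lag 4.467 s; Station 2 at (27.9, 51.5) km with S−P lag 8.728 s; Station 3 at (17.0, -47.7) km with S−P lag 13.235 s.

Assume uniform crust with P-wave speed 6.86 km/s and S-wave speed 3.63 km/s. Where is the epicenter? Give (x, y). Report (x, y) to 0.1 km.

Distance from S−P lag: d = Δt · v_P v_S / (v_P − v_S) = Δt · (6.86·3.63)/(6.86−3.63) ≈ 7.7095·Δt.
So d_Station 1 = 34.44, d_Station 2 = 67.29, d_Station 3 = 102.04 km.
Circle about each station: (x − 56.3)² + (y − 14.7)² = 34.44²; (x − 27.9)² + (y − 51.5)² = 67.29²; (x − 17.0)² + (y + 47.7)² = 102.04².
Subtracting the Station 1 equation from the Station 2 and Station 3 equations removes the quadratic terms:
-56.8 x + 73.6 y = -3296.95
-78.6 x − 124.8 y = -10047.54
Solving the 2×2 system: x ≈ 89.4, y ≈ 24.2 km.
Check against Station 1 (with the unrounded x, y): √((x − 56.3)²+(y − 14.7)²) = 34.44 ≈ 34.44 km. ✓

89.4 km east, 24.2 km north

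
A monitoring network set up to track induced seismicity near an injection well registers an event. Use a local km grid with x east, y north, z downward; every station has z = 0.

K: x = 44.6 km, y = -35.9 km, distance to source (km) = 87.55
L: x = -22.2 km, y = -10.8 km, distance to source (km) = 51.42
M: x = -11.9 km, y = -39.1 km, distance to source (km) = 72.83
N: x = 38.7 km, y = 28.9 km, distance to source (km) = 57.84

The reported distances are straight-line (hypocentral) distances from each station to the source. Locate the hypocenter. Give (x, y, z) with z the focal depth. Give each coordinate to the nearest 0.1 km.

Each station gives a sphere (x−x_i)² + (y−y_i)² + z² = d_i² (stations at z=0).
Subtracting the K sphere from L and M: z² cancels, leaving linear equations in x and y:
-133.6 x + 50.2 y = 2352.50
-113.0 x − 6.4 y = 753.24
Solving: x ≈ -8.099, y ≈ 25.308 km (keep extra digits for the depth step; rounded: -8.1, 25.3).
Then from the K sphere: z² = 87.55² − (x − 44.6)² − (y + 35.9)² with x = -8.099, y = 25.308, so z ≈ 33.785 ≈ 33.8 km.

(-8.1, 25.3, 33.8)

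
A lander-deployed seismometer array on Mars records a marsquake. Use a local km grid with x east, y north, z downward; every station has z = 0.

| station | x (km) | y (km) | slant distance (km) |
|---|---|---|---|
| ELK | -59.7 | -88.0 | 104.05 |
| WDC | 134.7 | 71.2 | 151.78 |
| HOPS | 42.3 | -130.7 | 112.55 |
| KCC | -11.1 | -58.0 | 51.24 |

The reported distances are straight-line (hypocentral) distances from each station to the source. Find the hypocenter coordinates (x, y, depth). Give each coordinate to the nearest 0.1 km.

Each station gives a sphere (x−x_i)² + (y−y_i)² + z² = d_i² (stations at z=0).
Subtracting the ELK sphere from WDC and HOPS: z² cancels, leaving linear equations in x and y:
388.8 x + 318.4 y = -305.33
204.0 x − 85.4 y = 5722.59
Solving: x ≈ 18.297, y ≈ -23.302 km (keep extra digits for the depth step; rounded: 18.3, -23.3).
Then from the ELK sphere: z² = 104.05² − (x + 59.7)² − (y + 88.0)² with x = 18.297, y = -23.302, so z ≈ 23.602 ≈ 23.6 km.
Check against KCC (with the unrounded solution): distance 51.24 ≈ 51.24 km. ✓

x ≈ 18.3 km, y ≈ -23.3 km, depth ≈ 23.6 km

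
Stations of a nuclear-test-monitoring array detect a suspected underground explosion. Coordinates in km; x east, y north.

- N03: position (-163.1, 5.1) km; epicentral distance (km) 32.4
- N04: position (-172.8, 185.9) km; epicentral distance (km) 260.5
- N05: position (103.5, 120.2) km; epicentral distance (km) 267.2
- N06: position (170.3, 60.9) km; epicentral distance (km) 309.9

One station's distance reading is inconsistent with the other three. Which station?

Solve using three stations at a time. Using N03, N05, N06 (subtract circle equations pairwise → linear system) gives (x, y) ≈ (-132.5, -5.1).
Distances from that point to each station vs reported:
  N03: calculated 32.3 vs reported 32.4 → residual 0.1 km
  N04: calculated 195.2 vs reported 260.5 → residual 65.3 km
  N05: calculated 267.2 vs reported 267.2 → residual 0.0 km
  N06: calculated 309.9 vs reported 309.9 → residual 0.0 km
N03, N05, N06 are mutually consistent (residuals ≈ 0); N04 is off by 65.3 km.

N04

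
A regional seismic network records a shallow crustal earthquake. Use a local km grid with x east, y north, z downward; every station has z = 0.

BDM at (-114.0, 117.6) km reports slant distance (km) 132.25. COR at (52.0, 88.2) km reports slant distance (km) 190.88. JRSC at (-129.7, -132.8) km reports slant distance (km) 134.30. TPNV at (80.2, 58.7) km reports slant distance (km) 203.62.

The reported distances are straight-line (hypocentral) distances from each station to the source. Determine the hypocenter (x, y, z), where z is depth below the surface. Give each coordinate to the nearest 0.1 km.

(-107.6, -7.4, 42.7)

Each station gives a sphere (x−x_i)² + (y−y_i)² + z² = d_i² (stations at z=0).
Subtracting the BDM sphere from COR and JRSC: z² cancels, leaving linear equations in x and y:
332.0 x − 58.8 y = -35287.63
-31.4 x − 500.8 y = 7085.74
Solving: x ≈ -107.599, y ≈ -7.402 km (keep extra digits for the depth step; rounded: -107.6, -7.4).
Then from the BDM sphere: z² = 132.25² − (x + 114.0)² − (y − 117.6)² with x = -107.599, y = -7.402, so z ≈ 42.704 ≈ 42.7 km.
Check against TPNV (with the unrounded solution): distance 203.62 ≈ 203.62 km. ✓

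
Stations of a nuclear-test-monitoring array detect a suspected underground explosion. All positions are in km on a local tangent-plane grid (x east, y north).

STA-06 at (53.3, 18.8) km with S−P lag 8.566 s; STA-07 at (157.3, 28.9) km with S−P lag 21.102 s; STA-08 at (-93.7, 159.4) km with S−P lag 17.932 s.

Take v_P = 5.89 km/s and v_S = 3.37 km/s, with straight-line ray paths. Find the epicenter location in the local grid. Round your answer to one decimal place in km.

(-7.9, 47.2)

Distance from S−P lag: d = Δt · v_P v_S / (v_P − v_S) = Δt · (5.89·3.37)/(5.89−3.37) ≈ 7.8767·Δt.
So d_STA-06 = 67.47, d_STA-07 = 166.21, d_STA-08 = 141.25 km.
Circle about each station: (x − 53.3)² + (y − 18.8)² = 67.47²; (x − 157.3)² + (y − 28.9)² = 166.21²; (x + 93.7)² + (y − 159.4)² = 141.25².
Subtracting the STA-06 equation from the STA-07 and STA-08 equations removes the quadratic terms:
208.0 x + 20.2 y = -689.39
-294.0 x + 281.2 y = 15594.36
Solving the 2×2 system: x ≈ -7.9, y ≈ 47.2 km.
Check against STA-06 (with the unrounded x, y): √((x − 53.3)²+(y − 18.8)²) = 67.47 ≈ 67.47 km. ✓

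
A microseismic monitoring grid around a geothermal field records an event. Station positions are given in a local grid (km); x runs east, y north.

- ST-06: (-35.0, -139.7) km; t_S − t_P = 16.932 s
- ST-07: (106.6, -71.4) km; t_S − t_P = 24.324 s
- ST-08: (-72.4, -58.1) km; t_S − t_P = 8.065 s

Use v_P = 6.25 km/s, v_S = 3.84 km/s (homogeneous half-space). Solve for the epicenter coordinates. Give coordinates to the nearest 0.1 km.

(-123.7, 3.7)

Distance from S−P lag: d = Δt · v_P v_S / (v_P − v_S) = Δt · (6.25·3.84)/(6.25−3.84) ≈ 9.9585·Δt.
So d_ST-06 = 168.62, d_ST-07 = 242.23, d_ST-08 = 80.32 km.
Circle about each station: (x + 35.0)² + (y + 139.7)² = 168.62²; (x − 106.6)² + (y + 71.4)² = 242.23²; (x + 72.4)² + (y + 58.1)² = 80.32².
Subtracting pairs of circle equations eliminates x²+y² and gives linear equations (the radical axes):
283.2 x + 136.6 y = -34522.24
-74.8 x + 163.2 y = 9857.68
Solving the 2×2 system: x ≈ -123.7, y ≈ 3.7 km.
Check against ST-06 (with the unrounded x, y): √((x + 35.0)²+(y + 139.7)²) = 168.62 ≈ 168.62 km. ✓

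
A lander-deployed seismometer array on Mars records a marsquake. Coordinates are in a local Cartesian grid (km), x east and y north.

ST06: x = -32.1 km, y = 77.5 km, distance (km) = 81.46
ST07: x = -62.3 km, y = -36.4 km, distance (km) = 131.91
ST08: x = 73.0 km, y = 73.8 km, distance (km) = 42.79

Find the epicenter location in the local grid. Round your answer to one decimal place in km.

42.2 km east, 44.1 km north

Circle about each station: (x + 32.1)² + (y − 77.5)² = 81.46²; (x + 62.3)² + (y + 36.4)² = 131.91²; (x − 73.0)² + (y − 73.8)² = 42.79².
Subtracting the ST06 equation from the ST07 and ST08 equations removes the quadratic terms:
-60.4 x − 227.8 y = -12594.93
210.2 x − 7.4 y = 8543.53
Solving the 2×2 system: x ≈ 42.2, y ≈ 44.1 km.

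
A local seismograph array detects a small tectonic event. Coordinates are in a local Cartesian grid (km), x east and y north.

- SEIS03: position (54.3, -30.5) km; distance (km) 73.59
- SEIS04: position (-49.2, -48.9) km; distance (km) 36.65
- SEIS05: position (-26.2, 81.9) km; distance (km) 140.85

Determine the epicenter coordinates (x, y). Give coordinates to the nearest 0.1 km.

-13.8 km east, -58.4 km north

Circle about each station: (x − 54.3)² + (y + 30.5)² = 73.59²; (x + 49.2)² + (y + 48.9)² = 36.65²; (x + 26.2)² + (y − 81.9)² = 140.85².
Subtracting the SEIS03 equation from the SEIS04 and SEIS05 equations removes the quadratic terms:
-207.0 x − 36.8 y = 5005.38
-161.0 x + 224.8 y = -10907.92
Solving the 2×2 system: x ≈ -13.8, y ≈ -58.4 km.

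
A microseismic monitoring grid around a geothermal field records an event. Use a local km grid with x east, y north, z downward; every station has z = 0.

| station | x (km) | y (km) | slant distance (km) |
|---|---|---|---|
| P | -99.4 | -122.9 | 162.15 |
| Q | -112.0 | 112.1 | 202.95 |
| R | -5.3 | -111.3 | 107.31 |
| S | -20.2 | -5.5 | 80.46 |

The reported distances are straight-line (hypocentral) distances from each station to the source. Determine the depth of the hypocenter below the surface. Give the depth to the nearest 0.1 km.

Each station gives a sphere (x−x_i)² + (y−y_i)² + z² = d_i² (stations at z=0).
Subtracting the P sphere from Q and R: z² cancels, leaving linear equations in x and y:
-25.2 x + 470.0 y = -14770.44
188.2 x + 23.2 y = 2208.20
Solving: x ≈ 15.505, y ≈ -30.595 km (keep extra digits for the depth step; rounded: 15.5, -30.6).
Then from the P sphere: z² = 162.15² − (x + 99.4)² − (y + 122.9)² with x = 15.505, y = -30.595, so z ≈ 67.596 ≈ 67.6 km.

67.6 km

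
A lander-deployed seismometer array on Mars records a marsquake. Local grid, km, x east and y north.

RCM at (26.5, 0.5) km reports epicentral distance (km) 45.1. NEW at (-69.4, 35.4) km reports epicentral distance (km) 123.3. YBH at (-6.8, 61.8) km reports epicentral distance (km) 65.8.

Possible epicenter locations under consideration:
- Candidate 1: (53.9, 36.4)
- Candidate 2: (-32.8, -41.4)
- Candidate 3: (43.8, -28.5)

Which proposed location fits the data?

For each candidate, compare |candidate − station| to the reported distance:
Candidate 1: residuals RCM 0.1, NEW 0.0, YBH 0.0 → max 0.1 km
Candidate 2: residuals RCM 27.5, NEW 38.2, YBH 40.6 → max 40.6 km
Candidate 3: residuals RCM 11.3, NEW 6.7, YBH 37.7 → max 37.7 km
Only Candidate 1 has all residuals ≈ 0.

Candidate 1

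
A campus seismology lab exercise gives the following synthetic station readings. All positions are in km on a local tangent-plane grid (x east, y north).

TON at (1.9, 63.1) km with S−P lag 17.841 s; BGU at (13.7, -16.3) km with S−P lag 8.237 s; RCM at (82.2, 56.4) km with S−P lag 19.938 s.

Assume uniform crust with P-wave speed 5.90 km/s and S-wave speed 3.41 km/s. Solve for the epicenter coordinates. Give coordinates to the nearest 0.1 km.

(-1.9, -81.0)

Distance from S−P lag: d = Δt · v_P v_S / (v_P − v_S) = Δt · (5.90·3.41)/(5.90−3.41) ≈ 8.0799·Δt.
So d_TON = 144.15, d_BGU = 66.55, d_RCM = 161.10 km.
Circle about each station: (x − 1.9)² + (y − 63.1)² = 144.15²; (x − 13.7)² + (y + 16.3)² = 66.55²; (x − 82.2)² + (y − 56.4)² = 161.10².
Subtracting the TON equation from the BGU and RCM equations removes the quadratic terms:
23.6 x − 158.8 y = 12818.48
160.6 x − 13.4 y = 778.59
Solving the 2×2 system: x ≈ -1.9, y ≈ -81.0 km.
Check against TON (with the unrounded x, y): √((x − 1.9)²+(y − 63.1)²) = 144.16 ≈ 144.15 km. ✓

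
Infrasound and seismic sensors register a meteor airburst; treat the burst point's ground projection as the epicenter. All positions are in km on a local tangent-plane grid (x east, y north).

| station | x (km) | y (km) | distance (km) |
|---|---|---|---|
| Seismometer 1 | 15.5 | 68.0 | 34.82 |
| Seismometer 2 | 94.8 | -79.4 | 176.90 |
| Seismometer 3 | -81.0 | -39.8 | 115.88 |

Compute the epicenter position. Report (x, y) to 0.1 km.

Circle about each station: (x − 15.5)² + (y − 68.0)² = 34.82²; (x − 94.8)² + (y + 79.4)² = 176.90²; (x + 81.0)² + (y + 39.8)² = 115.88².
Subtracting the Seismometer 1 equation from the Seismometer 2 and Seismometer 3 equations removes the quadratic terms:
158.6 x − 294.8 y = -19654.03
-193.0 x − 215.6 y = -8934.95
Solving the 2×2 system: x ≈ -17.6, y ≈ 57.2 km.

x ≈ -17.6 km, y ≈ 57.2 km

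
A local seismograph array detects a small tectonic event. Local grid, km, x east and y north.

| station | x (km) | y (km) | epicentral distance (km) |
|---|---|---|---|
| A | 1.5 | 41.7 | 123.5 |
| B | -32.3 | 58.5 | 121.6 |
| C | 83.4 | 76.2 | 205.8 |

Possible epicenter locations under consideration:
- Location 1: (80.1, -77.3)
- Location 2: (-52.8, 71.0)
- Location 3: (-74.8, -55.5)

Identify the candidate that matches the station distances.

Location 3

For each candidate, compare |candidate − station| to the reported distance:
Location 1: residuals A 19.1, B 54.7, C 52.3 → max 54.7 km
Location 2: residuals A 61.8, B 97.6, C 69.5 → max 97.6 km
Location 3: residuals A 0.1, B 0.1, C 0.0 → max 0.1 km
Only Location 3 has all residuals ≈ 0.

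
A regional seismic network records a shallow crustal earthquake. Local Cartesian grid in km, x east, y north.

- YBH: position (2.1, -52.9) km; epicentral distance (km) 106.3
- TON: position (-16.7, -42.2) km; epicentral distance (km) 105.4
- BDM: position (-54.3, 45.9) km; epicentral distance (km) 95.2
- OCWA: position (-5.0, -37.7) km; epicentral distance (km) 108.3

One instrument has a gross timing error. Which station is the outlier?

Solve using three stations at a time. Using YBH, TON, BDM (subtract circle equations pairwise → linear system) gives (x, y) ≈ (40.9, 46.1).
Distances from that point to each station vs reported:
  YBH: calculated 106.3 vs reported 106.3 → residual 0.0 km
  TON: calculated 105.4 vs reported 105.4 → residual 0.0 km
  BDM: calculated 95.2 vs reported 95.2 → residual 0.0 km
  OCWA: calculated 95.5 vs reported 108.3 → residual 12.8 km
YBH, TON, BDM are mutually consistent (residuals ≈ 0); OCWA is off by 12.8 km.

OCWA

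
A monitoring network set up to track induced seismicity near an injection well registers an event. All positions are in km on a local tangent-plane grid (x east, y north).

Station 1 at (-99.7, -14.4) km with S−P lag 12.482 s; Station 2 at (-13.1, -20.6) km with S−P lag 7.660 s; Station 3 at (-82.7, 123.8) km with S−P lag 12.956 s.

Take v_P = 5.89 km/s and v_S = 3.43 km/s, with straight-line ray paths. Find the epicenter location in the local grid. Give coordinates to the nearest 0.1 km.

Distance from S−P lag: d = Δt · v_P v_S / (v_P − v_S) = Δt · (5.89·3.43)/(5.89−3.43) ≈ 8.2125·Δt.
So d_Station 1 = 102.51, d_Station 2 = 62.91, d_Station 3 = 106.40 km.
Circle about each station: (x + 99.7)² + (y + 14.4)² = 102.51²; (x + 13.1)² + (y + 20.6)² = 62.91²; (x + 82.7)² + (y − 123.8)² = 106.40².
Subtracting pairs of circle equations eliminates x²+y² and gives linear equations (the radical axes):
173.2 x − 12.4 y = -3000.85
34.0 x + 276.4 y = 11205.62
Solving the 2×2 system: x ≈ -14.3, y ≈ 42.3 km.
Check against Station 1 (with the unrounded x, y): √((x + 99.7)²+(y + 14.4)²) = 102.51 ≈ 102.51 km. ✓

(-14.3, 42.3)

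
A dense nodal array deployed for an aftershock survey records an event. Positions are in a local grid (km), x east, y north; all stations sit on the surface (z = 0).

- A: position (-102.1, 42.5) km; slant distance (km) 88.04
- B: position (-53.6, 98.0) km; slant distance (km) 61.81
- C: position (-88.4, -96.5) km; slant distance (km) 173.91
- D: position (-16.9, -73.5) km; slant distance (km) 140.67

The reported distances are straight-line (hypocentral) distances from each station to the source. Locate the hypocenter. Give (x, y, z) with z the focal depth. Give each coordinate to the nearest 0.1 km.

Each station gives a sphere (x−x_i)² + (y−y_i)² + z² = d_i² (stations at z=0).
Subtracting the A sphere from B and C: z² cancels, leaving linear equations in x and y:
97.0 x + 111.0 y = 4176.87
27.4 x − 278.0 y = -17597.50
Solving: x ≈ -26.399, y ≈ 60.698 km (keep extra digits for the depth step; rounded: -26.4, 60.7).
Then from the A sphere: z² = 88.04² − (x + 102.1)² − (y − 42.5)² with x = -26.399, y = 60.698, so z ≈ 41.100 ≈ 41.1 km.

x ≈ -26.4 km, y ≈ 60.7 km, depth ≈ 41.1 km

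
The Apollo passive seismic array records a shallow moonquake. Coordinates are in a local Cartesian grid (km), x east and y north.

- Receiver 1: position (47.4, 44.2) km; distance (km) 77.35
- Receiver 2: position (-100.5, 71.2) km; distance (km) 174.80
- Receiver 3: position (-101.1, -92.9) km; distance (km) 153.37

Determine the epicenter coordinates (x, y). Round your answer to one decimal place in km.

x ≈ 40.0 km, y ≈ -32.8 km

Circle about each station: (x − 47.4)² + (y − 44.2)² = 77.35²; (x + 100.5)² + (y − 71.2)² = 174.80²; (x + 101.1)² + (y + 92.9)² = 153.37².
Subtracting the Receiver 1 equation from the Receiver 2 and Receiver 3 equations removes the quadratic terms:
-295.8 x + 54.0 y = -13602.73
-297.0 x − 274.2 y = -2888.11
Solving the 2×2 system: x ≈ 40.0, y ≈ -32.8 km.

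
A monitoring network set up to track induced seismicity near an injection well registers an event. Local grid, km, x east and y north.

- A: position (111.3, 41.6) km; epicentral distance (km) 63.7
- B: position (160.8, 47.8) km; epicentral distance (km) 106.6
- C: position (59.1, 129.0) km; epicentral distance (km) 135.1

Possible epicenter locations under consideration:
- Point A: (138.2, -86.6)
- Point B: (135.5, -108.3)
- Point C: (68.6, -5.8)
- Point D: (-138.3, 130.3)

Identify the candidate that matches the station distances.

Point C

For each candidate, compare |candidate − station| to the reported distance:
Point A: residuals A 67.3, B 29.7, C 94.6 → max 94.6 km
Point B: residuals A 88.1, B 51.5, C 114.2 → max 114.2 km
Point C: residuals A 0.1, B 0.0, C 0.0 → max 0.1 km
Point D: residuals A 201.2, B 203.7, C 62.3 → max 203.7 km
Only Point C has all residuals ≈ 0.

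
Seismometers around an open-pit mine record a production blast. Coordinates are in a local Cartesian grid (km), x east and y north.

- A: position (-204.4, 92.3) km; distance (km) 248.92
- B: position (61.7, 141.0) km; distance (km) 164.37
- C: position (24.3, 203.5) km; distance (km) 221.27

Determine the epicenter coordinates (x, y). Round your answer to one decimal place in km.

Circle about each station: (x + 204.4)² + (y − 92.3)² = 248.92²; (x − 61.7)² + (y − 141.0)² = 164.37²; (x − 24.3)² + (y − 203.5)² = 221.27².
Subtracting the A equation from the B and C equations removes the quadratic terms:
532.2 x + 97.4 y = 8332.91
457.4 x + 222.4 y = 4704.84
Solving the 2×2 system: x ≈ 18.9, y ≈ -17.7 km.
Check against A (with the unrounded x, y): √((x + 204.4)²+(y − 92.3)²) = 248.93 ≈ 248.92 km. ✓

18.9 km east, -17.7 km north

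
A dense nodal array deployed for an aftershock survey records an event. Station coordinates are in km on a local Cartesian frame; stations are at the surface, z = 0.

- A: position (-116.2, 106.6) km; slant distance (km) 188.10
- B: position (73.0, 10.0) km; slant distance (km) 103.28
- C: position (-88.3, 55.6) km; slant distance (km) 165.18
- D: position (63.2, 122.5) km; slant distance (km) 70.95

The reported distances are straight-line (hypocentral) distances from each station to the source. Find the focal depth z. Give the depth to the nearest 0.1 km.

z ≈ 63.3 km

Each station gives a sphere (x−x_i)² + (y−y_i)² + z² = d_i² (stations at z=0).
Subtracting the A sphere from B and C: z² cancels, leaving linear equations in x and y:
378.4 x − 193.2 y = 5277.85
55.8 x − 102.0 y = -5880.57
Solving: x ≈ 60.197, y ≈ 90.584 km (keep extra digits for the depth step; rounded: 60.2, 90.6).
Then from the A sphere: z² = 188.10² − (x + 116.2)² − (y − 106.6)² with x = 60.197, y = 90.584, so z ≈ 63.318 ≈ 63.3 km.
Check against D (with the unrounded solution): distance 70.97 ≈ 70.95 km. ✓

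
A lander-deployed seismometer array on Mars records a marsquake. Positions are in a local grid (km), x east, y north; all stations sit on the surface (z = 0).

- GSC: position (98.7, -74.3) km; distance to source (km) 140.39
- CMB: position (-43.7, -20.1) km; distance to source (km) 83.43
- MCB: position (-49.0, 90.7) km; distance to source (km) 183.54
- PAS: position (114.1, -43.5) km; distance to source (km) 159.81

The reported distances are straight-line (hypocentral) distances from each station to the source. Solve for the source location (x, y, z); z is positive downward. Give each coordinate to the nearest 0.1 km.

Each station gives a sphere (x−x_i)² + (y−y_i)² + z² = d_i² (stations at z=0).
Subtracting the GSC sphere from CMB and MCB: z² cancels, leaving linear equations in x and y:
-284.8 x + 108.4 y = -199.69
-295.4 x + 330.0 y = -18612.27
Solving: x ≈ -31.498, y ≈ -84.596 km (keep extra digits for the depth step; rounded: -31.5, -84.6).
Then from the GSC sphere: z² = 140.39² − (x − 98.7)² − (y + 74.3)² with x = -31.498, y = -84.596, so z ≈ 51.496 ≈ 51.5 km.
Check against PAS (with the unrounded solution): distance 159.81 ≈ 159.81 km. ✓

(-31.5, -84.6, 51.5)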